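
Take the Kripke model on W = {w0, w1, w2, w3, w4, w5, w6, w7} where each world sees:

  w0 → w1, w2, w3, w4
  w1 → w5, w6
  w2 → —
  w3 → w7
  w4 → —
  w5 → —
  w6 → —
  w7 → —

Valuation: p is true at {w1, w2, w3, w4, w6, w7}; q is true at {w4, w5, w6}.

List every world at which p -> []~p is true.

w0: p is F, []~p is F. ✓
w1: p is T, []~p is F. ✗
w2: p is T, []~p is T. ✓
w3: p is T, []~p is F. ✗
w4: p is T, []~p is T. ✓
w5: p is F, []~p is T. ✓
w6: p is T, []~p is T. ✓
w7: p is T, []~p is T. ✓

{w0, w2, w4, w5, w6, w7}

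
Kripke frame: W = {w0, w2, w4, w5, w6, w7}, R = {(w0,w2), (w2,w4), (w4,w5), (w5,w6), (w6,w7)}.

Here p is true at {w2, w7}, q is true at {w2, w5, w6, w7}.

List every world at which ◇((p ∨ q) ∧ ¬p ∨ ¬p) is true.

{w2, w4, w5}

w0: successors {w2}; (p ∨ q) ∧ ¬p ∨ ¬p there: w2:F. ✗
w2: successors {w4}; (p ∨ q) ∧ ¬p ∨ ¬p there: w4:T. ✓
w4: successors {w5}; (p ∨ q) ∧ ¬p ∨ ¬p there: w5:T. ✓
w5: successors {w6}; (p ∨ q) ∧ ¬p ∨ ¬p there: w6:T. ✓
w6: successors {w7}; (p ∨ q) ∧ ¬p ∨ ¬p there: w7:F. ✗
w7: no successors, so ◇((p ∨ q) ∧ ¬p ∨ ¬p) fails. ✗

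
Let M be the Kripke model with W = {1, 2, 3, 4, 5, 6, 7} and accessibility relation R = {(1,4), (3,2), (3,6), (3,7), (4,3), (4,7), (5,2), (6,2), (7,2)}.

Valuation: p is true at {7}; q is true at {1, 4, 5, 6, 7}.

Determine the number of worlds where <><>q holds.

1: successors {4}; <>q there: 4:T. ✓
2: no successors, so <><>q fails. ✗
3: successors {2, 6, 7}; <>q there: 2:F, 6:F, 7:F. ✗
4: successors {3, 7}; <>q there: 3:T, 7:F. ✓
5: successors {2}; <>q there: 2:F. ✗
6: successors {2}; <>q there: 2:F. ✗
7: successors {2}; <>q there: 2:F. ✗
Satisfying worlds: {1, 4}.

2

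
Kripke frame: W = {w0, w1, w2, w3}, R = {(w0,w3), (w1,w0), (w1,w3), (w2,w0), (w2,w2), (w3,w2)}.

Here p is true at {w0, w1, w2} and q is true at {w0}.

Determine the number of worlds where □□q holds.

w0: successors {w3}; □q there: w3:F. ✗
w1: successors {w0, w3}; □q there: w0:F, w3:F. ✗
w2: successors {w0, w2}; □q there: w0:F, w2:F. ✗
w3: successors {w2}; □q there: w2:F. ✗
Satisfying worlds: ∅.

0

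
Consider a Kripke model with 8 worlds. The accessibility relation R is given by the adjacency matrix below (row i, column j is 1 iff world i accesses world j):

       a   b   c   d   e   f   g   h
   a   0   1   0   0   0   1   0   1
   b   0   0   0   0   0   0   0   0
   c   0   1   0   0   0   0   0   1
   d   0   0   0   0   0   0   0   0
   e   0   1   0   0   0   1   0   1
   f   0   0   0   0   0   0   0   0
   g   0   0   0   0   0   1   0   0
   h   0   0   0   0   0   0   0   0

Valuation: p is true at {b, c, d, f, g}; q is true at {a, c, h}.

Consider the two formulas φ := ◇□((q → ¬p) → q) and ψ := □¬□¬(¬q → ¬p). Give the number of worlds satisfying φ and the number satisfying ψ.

For ◇□((q → ¬p) → q):
a: successors {b, f, h}; □((q → ¬p) → q) there: b:T, f:T, h:T. ✓
b: no successors, so ◇□((q → ¬p) → q) fails. ✗
c: successors {b, h}; □((q → ¬p) → q) there: b:T, h:T. ✓
d: no successors, so ◇□((q → ¬p) → q) fails. ✗
e: successors {b, f, h}; □((q → ¬p) → q) there: b:T, f:T, h:T. ✓
f: no successors, so ◇□((q → ¬p) → q) fails. ✗
g: successors {f}; □((q → ¬p) → q) there: f:T. ✓
h: no successors, so ◇□((q → ¬p) → q) fails. ✗
— 4 worlds.
For □¬□¬(¬q → ¬p):
a: successors {b, f, h}; ¬□¬(¬q → ¬p) there: b:F, f:F, h:F. ✗
b: no successors, so □¬□¬(¬q → ¬p) holds vacuously. ✓
c: successors {b, h}; ¬□¬(¬q → ¬p) there: b:F, h:F. ✗
d: no successors, so □¬□¬(¬q → ¬p) holds vacuously. ✓
e: successors {b, f, h}; ¬□¬(¬q → ¬p) there: b:F, f:F, h:F. ✗
f: no successors, so □¬□¬(¬q → ¬p) holds vacuously. ✓
g: successors {f}; ¬□¬(¬q → ¬p) there: f:F. ✗
h: no successors, so □¬□¬(¬q → ¬p) holds vacuously. ✓
— 4 worlds.

4 and 4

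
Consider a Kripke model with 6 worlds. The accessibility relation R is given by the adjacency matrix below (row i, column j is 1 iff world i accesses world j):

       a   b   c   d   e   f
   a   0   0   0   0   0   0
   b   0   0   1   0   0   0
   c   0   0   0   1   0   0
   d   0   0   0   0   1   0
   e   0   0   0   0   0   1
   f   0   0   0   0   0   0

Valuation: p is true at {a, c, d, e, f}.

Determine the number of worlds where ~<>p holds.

2

a: <>p is F. ✓
b: <>p is T. ✗
c: <>p is T. ✗
d: <>p is T. ✗
e: <>p is T. ✗
f: <>p is F. ✓
Satisfying worlds: {a, f}.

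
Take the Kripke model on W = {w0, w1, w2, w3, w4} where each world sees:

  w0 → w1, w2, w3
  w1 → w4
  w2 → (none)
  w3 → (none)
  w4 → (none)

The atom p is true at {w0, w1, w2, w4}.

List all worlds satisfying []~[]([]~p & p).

w0: successors {w1, w2, w3}; ~[]([]~p & p) there: w1:F, w2:F, w3:F. ✗
w1: successors {w4}; ~[]([]~p & p) there: w4:F. ✗
w2: no successors, so []~[]([]~p & p) holds vacuously. ✓
w3: no successors, so []~[]([]~p & p) holds vacuously. ✓
w4: no successors, so []~[]([]~p & p) holds vacuously. ✓

{w2, w3, w4}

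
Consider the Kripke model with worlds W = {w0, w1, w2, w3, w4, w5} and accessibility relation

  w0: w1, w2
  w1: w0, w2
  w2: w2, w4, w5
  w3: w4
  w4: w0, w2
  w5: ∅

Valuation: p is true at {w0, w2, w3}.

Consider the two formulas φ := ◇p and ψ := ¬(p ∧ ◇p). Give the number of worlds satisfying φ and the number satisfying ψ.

4 and 4

For ◇p:
w0: successors {w1, w2}; p there: w1:F, w2:T. ✓
w1: successors {w0, w2}; p there: w0:T, w2:T. ✓
w2: successors {w2, w4, w5}; p there: w2:T, w4:F, w5:F. ✓
w3: successors {w4}; p there: w4:F. ✗
w4: successors {w0, w2}; p there: w0:T, w2:T. ✓
w5: no successors, so ◇p fails. ✗
— 4 worlds.
For ¬(p ∧ ◇p):
w0: p ∧ ◇p is T. ✗
w1: p ∧ ◇p is F. ✓
w2: p ∧ ◇p is T. ✗
w3: p ∧ ◇p is F. ✓
w4: p ∧ ◇p is F. ✓
w5: p ∧ ◇p is F. ✓
— 4 worlds.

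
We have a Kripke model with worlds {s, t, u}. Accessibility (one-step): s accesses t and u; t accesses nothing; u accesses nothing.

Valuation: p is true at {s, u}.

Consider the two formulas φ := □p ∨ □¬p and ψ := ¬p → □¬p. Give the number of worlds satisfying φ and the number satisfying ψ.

For □p ∨ □¬p:
s: □p is F, □¬p is F. ✗
t: □p is T, □¬p is T. ✓
u: □p is T, □¬p is T. ✓
— 2 worlds.
For ¬p → □¬p:
s: ¬p is F, □¬p is F. ✓
t: ¬p is T, □¬p is T. ✓
u: ¬p is F, □¬p is T. ✓
— 3 worlds.

2 and 3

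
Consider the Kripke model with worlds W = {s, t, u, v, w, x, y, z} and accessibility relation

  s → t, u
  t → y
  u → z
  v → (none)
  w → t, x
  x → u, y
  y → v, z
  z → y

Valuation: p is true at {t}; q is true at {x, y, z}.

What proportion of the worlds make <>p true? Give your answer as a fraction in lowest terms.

s: successors {t, u}; p there: t:T, u:F. ✓
t: successors {y}; p there: y:F. ✗
u: successors {z}; p there: z:F. ✗
v: no successors, so <>p fails. ✗
w: successors {t, x}; p there: t:T, x:F. ✓
x: successors {u, y}; p there: u:F, y:F. ✗
y: successors {v, z}; p there: v:F, z:F. ✗
z: successors {y}; p there: y:F. ✗
That's 2 of 8 worlds, so 2/8 = 1/4.

1/4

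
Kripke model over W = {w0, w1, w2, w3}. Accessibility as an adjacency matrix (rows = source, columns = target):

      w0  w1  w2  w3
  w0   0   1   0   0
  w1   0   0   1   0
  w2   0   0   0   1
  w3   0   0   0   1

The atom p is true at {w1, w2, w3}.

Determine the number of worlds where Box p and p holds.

3

w0: Box p is T, p is F. ✗
w1: Box p is T, p is T. ✓
w2: Box p is T, p is T. ✓
w3: Box p is T, p is T. ✓
Satisfying worlds: {w1, w2, w3}.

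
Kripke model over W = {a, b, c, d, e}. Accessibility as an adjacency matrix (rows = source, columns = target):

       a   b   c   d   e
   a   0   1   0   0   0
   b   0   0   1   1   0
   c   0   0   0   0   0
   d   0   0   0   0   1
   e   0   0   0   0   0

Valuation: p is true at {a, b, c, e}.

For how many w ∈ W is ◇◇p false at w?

3

a: successors {b}; ◇p there: b:T. ✓
b: successors {c, d}; ◇p there: c:F, d:T. ✓
c: no successors, so ◇◇p fails. ✗
d: successors {e}; ◇p there: e:F. ✗
e: no successors, so ◇◇p fails. ✗
Satisfying worlds: {a, b}.
So ◇◇p fails at the other 3 worlds.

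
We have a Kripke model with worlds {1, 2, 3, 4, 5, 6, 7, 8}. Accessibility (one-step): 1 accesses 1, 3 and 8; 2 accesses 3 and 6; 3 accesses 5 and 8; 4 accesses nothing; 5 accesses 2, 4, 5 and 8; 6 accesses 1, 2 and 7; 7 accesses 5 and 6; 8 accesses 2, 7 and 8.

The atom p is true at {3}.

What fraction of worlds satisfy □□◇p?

1/8

1: successors {1, 3, 8}; □◇p there: 1:F, 3:F, 8:F. ✗
2: successors {3, 6}; □◇p there: 3:F, 6:F. ✗
3: successors {5, 8}; □◇p there: 5:F, 8:F. ✗
4: no successors, so □□◇p holds vacuously. ✓
5: successors {2, 4, 5, 8}; □◇p there: 2:F, 4:T, 5:F, 8:F. ✗
6: successors {1, 2, 7}; □◇p there: 1:F, 2:F, 7:F. ✗
7: successors {5, 6}; □◇p there: 5:F, 6:F. ✗
8: successors {2, 7, 8}; □◇p there: 2:F, 7:F, 8:F. ✗
That's 1 of 8 worlds, so 1/8.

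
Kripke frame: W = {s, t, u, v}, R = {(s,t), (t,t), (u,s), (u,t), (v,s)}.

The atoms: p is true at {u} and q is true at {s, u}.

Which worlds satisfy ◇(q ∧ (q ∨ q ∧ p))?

{u, v}

s: successors {t}; q ∧ (q ∨ q ∧ p) there: t:F. ✗
t: successors {t}; q ∧ (q ∨ q ∧ p) there: t:F. ✗
u: successors {s, t}; q ∧ (q ∨ q ∧ p) there: s:T, t:F. ✓
v: successors {s}; q ∧ (q ∨ q ∧ p) there: s:T. ✓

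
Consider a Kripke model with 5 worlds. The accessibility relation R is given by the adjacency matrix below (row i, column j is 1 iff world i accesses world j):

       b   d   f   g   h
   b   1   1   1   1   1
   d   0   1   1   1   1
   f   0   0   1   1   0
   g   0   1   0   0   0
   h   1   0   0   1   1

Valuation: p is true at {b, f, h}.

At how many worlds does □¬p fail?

b: successors {b, d, f, g, h}; ¬p there: b:F, d:T, f:F, g:T, h:F. ✗
d: successors {d, f, g, h}; ¬p there: d:T, f:F, g:T, h:F. ✗
f: successors {f, g}; ¬p there: f:F, g:T. ✗
g: successors {d}; ¬p there: d:T. ✓
h: successors {b, g, h}; ¬p there: b:F, g:T, h:F. ✗
Satisfying worlds: {g}.
So □¬p fails at the other 4 worlds.

4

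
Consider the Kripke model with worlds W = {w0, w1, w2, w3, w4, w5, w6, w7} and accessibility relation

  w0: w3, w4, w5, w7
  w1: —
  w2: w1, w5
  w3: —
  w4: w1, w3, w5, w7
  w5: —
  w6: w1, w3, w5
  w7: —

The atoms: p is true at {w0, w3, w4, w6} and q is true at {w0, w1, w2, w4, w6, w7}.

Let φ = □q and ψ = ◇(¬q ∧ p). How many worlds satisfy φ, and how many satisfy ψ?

For □q:
w0: successors {w3, w4, w5, w7}; q there: w3:F, w4:T, w5:F, w7:T. ✗
w1: no successors, so □q holds vacuously. ✓
w2: successors {w1, w5}; q there: w1:T, w5:F. ✗
w3: no successors, so □q holds vacuously. ✓
w4: successors {w1, w3, w5, w7}; q there: w1:T, w3:F, w5:F, w7:T. ✗
w5: no successors, so □q holds vacuously. ✓
w6: successors {w1, w3, w5}; q there: w1:T, w3:F, w5:F. ✗
w7: no successors, so □q holds vacuously. ✓
— 4 worlds.
For ◇(¬q ∧ p):
w0: successors {w3, w4, w5, w7}; ¬q ∧ p there: w3:T, w4:F, w5:F, w7:F. ✓
w1: no successors, so ◇(¬q ∧ p) fails. ✗
w2: successors {w1, w5}; ¬q ∧ p there: w1:F, w5:F. ✗
w3: no successors, so ◇(¬q ∧ p) fails. ✗
w4: successors {w1, w3, w5, w7}; ¬q ∧ p there: w1:F, w3:T, w5:F, w7:F. ✓
w5: no successors, so ◇(¬q ∧ p) fails. ✗
w6: successors {w1, w3, w5}; ¬q ∧ p there: w1:F, w3:T, w5:F. ✓
w7: no successors, so ◇(¬q ∧ p) fails. ✗
— 3 worlds.

4 and 3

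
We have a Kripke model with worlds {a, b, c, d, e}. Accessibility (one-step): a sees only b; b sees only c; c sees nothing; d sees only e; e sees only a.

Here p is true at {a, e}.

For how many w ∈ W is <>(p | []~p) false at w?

a: successors {b}; p | []~p there: b:T. ✓
b: successors {c}; p | []~p there: c:T. ✓
c: no successors, so <>(p | []~p) fails. ✗
d: successors {e}; p | []~p there: e:T. ✓
e: successors {a}; p | []~p there: a:T. ✓
Satisfying worlds: {a, b, d, e}.
So <>(p | []~p) fails at the other 1 world.

1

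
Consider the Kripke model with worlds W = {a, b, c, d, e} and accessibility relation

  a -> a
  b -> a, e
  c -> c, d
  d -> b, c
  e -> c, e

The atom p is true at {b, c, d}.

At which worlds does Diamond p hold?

{c, d, e}

a: successors {a}; p there: a:F. ✗
b: successors {a, e}; p there: a:F, e:F. ✗
c: successors {c, d}; p there: c:T, d:T. ✓
d: successors {b, c}; p there: b:T, c:T. ✓
e: successors {c, e}; p there: c:T, e:F. ✓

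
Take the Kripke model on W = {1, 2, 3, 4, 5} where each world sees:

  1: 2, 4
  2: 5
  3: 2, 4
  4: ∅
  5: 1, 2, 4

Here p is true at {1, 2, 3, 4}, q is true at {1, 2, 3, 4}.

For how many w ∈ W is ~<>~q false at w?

1: <>~q is F. ✓
2: <>~q is T. ✗
3: <>~q is F. ✓
4: <>~q is F. ✓
5: <>~q is F. ✓
Satisfying worlds: {1, 3, 4, 5}.
So ~<>~q fails at the other 1 world.

1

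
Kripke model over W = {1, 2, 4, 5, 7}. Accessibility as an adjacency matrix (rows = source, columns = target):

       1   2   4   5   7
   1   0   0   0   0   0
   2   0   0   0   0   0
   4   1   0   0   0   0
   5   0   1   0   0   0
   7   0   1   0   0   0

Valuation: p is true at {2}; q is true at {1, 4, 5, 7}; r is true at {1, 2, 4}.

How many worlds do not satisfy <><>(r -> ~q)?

5

1: no successors, so <><>(r -> ~q) fails. ✗
2: no successors, so <><>(r -> ~q) fails. ✗
4: successors {1}; <>(r -> ~q) there: 1:F. ✗
5: successors {2}; <>(r -> ~q) there: 2:F. ✗
7: successors {2}; <>(r -> ~q) there: 2:F. ✗
Satisfying worlds: ∅.
So <><>(r -> ~q) fails at the other 5 worlds.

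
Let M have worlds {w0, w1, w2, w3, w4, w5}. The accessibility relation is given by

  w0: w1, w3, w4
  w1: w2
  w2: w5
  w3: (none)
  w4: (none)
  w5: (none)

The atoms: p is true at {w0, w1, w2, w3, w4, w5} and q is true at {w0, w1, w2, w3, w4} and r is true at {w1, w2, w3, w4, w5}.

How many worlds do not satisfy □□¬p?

w0: successors {w1, w3, w4}; □¬p there: w1:F, w3:T, w4:T. ✗
w1: successors {w2}; □¬p there: w2:F. ✗
w2: successors {w5}; □¬p there: w5:T. ✓
w3: no successors, so □□¬p holds vacuously. ✓
w4: no successors, so □□¬p holds vacuously. ✓
w5: no successors, so □□¬p holds vacuously. ✓
Satisfying worlds: {w2, w3, w4, w5}.
So □□¬p fails at the other 2 worlds.

2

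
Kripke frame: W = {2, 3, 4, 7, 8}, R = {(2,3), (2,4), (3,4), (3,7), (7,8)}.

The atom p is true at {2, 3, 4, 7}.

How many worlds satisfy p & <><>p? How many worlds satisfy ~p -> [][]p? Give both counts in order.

For p & <><>p:
2: p is T, <><>p is T. ✓
3: p is T, <><>p is F. ✗
4: p is T, <><>p is F. ✗
7: p is T, <><>p is F. ✗
8: p is F, <><>p is F. ✗
— 1 world.
For ~p -> [][]p:
2: ~p is F, [][]p is T. ✓
3: ~p is F, [][]p is F. ✓
4: ~p is F, [][]p is T. ✓
7: ~p is F, [][]p is T. ✓
8: ~p is T, [][]p is T. ✓
— 5 worlds.

1 and 5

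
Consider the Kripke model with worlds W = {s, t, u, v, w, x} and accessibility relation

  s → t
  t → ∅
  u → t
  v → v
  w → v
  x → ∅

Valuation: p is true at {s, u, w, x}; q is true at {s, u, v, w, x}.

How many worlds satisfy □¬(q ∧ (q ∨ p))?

s: successors {t}; ¬(q ∧ (q ∨ p)) there: t:T. ✓
t: no successors, so □¬(q ∧ (q ∨ p)) holds vacuously. ✓
u: successors {t}; ¬(q ∧ (q ∨ p)) there: t:T. ✓
v: successors {v}; ¬(q ∧ (q ∨ p)) there: v:F. ✗
w: successors {v}; ¬(q ∧ (q ∨ p)) there: v:F. ✗
x: no successors, so □¬(q ∧ (q ∨ p)) holds vacuously. ✓
Satisfying worlds: {s, t, u, x}.

4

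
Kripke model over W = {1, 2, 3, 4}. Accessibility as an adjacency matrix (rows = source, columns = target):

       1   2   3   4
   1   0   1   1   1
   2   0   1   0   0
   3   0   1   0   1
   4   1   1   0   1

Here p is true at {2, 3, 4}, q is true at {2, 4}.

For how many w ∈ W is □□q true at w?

1

1: successors {2, 3, 4}; □q there: 2:T, 3:T, 4:F. ✗
2: successors {2}; □q there: 2:T. ✓
3: successors {2, 4}; □q there: 2:T, 4:F. ✗
4: successors {1, 2, 4}; □q there: 1:F, 2:T, 4:F. ✗
Satisfying worlds: {2}.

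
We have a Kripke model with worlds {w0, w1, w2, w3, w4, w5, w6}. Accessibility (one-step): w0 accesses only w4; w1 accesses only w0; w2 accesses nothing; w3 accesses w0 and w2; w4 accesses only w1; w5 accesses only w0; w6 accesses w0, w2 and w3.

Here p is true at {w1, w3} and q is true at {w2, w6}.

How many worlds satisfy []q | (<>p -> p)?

5

w0: []q is F, <>p -> p is T. ✓
w1: []q is F, <>p -> p is T. ✓
w2: []q is T, <>p -> p is T. ✓
w3: []q is F, <>p -> p is T. ✓
w4: []q is F, <>p -> p is F. ✗
w5: []q is F, <>p -> p is T. ✓
w6: []q is F, <>p -> p is F. ✗
Satisfying worlds: {w0, w1, w2, w3, w5}.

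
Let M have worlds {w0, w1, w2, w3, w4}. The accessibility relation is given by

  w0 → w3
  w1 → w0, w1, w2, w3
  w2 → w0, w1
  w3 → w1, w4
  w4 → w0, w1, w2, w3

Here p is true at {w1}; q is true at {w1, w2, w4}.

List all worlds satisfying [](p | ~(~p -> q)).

w0: successors {w3}; p | ~(~p -> q) there: w3:T. ✓
w1: successors {w0, w1, w2, w3}; p | ~(~p -> q) there: w0:T, w1:T, w2:F, w3:T. ✗
w2: successors {w0, w1}; p | ~(~p -> q) there: w0:T, w1:T. ✓
w3: successors {w1, w4}; p | ~(~p -> q) there: w1:T, w4:F. ✗
w4: successors {w0, w1, w2, w3}; p | ~(~p -> q) there: w0:T, w1:T, w2:F, w3:T. ✗

{w0, w2}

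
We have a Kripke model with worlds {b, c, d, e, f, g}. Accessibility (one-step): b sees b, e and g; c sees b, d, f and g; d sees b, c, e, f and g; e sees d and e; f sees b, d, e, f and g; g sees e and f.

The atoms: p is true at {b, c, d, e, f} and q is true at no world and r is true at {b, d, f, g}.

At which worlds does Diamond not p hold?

{b, c, d, f}

b: successors {b, e, g}; not p there: b:F, e:F, g:T. ✓
c: successors {b, d, f, g}; not p there: b:F, d:F, f:F, g:T. ✓
d: successors {b, c, e, f, g}; not p there: b:F, c:F, e:F, f:F, g:T. ✓
e: successors {d, e}; not p there: d:F, e:F. ✗
f: successors {b, d, e, f, g}; not p there: b:F, d:F, e:F, f:F, g:T. ✓
g: successors {e, f}; not p there: e:F, f:F. ✗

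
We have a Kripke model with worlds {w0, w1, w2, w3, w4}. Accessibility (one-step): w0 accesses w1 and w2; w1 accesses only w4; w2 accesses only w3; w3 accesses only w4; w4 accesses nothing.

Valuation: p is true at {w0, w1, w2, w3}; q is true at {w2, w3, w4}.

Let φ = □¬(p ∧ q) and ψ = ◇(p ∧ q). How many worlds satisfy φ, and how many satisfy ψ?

For □¬(p ∧ q):
w0: successors {w1, w2}; ¬(p ∧ q) there: w1:T, w2:F. ✗
w1: successors {w4}; ¬(p ∧ q) there: w4:T. ✓
w2: successors {w3}; ¬(p ∧ q) there: w3:F. ✗
w3: successors {w4}; ¬(p ∧ q) there: w4:T. ✓
w4: no successors, so □¬(p ∧ q) holds vacuously. ✓
— 3 worlds.
For ◇(p ∧ q):
w0: successors {w1, w2}; p ∧ q there: w1:F, w2:T. ✓
w1: successors {w4}; p ∧ q there: w4:F. ✗
w2: successors {w3}; p ∧ q there: w3:T. ✓
w3: successors {w4}; p ∧ q there: w4:F. ✗
w4: no successors, so ◇(p ∧ q) fails. ✗
— 2 worlds.

3 and 2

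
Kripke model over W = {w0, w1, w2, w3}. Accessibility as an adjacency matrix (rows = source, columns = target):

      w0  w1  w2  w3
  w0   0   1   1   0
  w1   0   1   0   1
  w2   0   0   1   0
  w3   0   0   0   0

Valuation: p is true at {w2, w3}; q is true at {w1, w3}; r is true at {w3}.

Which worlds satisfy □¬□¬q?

{w3}

w0: successors {w1, w2}; ¬□¬q there: w1:T, w2:F. ✗
w1: successors {w1, w3}; ¬□¬q there: w1:T, w3:F. ✗
w2: successors {w2}; ¬□¬q there: w2:F. ✗
w3: no successors, so □¬□¬q holds vacuously. ✓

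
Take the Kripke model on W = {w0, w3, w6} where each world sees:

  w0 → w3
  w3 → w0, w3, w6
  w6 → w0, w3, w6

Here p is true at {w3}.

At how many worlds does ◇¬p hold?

2

w0: successors {w3}; ¬p there: w3:F. ✗
w3: successors {w0, w3, w6}; ¬p there: w0:T, w3:F, w6:T. ✓
w6: successors {w0, w3, w6}; ¬p there: w0:T, w3:F, w6:T. ✓
Satisfying worlds: {w3, w6}.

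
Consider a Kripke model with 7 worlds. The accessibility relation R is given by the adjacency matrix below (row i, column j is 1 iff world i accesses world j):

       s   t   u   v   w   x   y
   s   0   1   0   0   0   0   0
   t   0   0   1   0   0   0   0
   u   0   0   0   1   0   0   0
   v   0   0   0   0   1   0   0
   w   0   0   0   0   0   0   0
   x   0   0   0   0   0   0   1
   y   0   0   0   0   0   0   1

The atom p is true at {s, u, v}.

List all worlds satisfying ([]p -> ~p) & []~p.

s: []p -> ~p is T, []~p is T. ✓
t: []p -> ~p is T, []~p is F. ✗
u: []p -> ~p is F, []~p is F. ✗
v: []p -> ~p is T, []~p is T. ✓
w: []p -> ~p is T, []~p is T. ✓
x: []p -> ~p is T, []~p is T. ✓
y: []p -> ~p is T, []~p is T. ✓

{s, v, w, x, y}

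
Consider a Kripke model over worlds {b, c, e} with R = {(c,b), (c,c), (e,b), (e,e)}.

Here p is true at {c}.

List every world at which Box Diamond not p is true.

b: no successors, so Box Diamond not p holds vacuously. ✓
c: successors {b, c}; Diamond not p there: b:F, c:T. ✗
e: successors {b, e}; Diamond not p there: b:F, e:T. ✗

{b}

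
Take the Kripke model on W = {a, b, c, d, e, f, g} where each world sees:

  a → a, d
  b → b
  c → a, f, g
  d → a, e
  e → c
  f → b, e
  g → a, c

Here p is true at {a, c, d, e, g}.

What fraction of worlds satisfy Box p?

4/7

a: successors {a, d}; p there: a:T, d:T. ✓
b: successors {b}; p there: b:F. ✗
c: successors {a, f, g}; p there: a:T, f:F, g:T. ✗
d: successors {a, e}; p there: a:T, e:T. ✓
e: successors {c}; p there: c:T. ✓
f: successors {b, e}; p there: b:F, e:T. ✗
g: successors {a, c}; p there: a:T, c:T. ✓
That's 4 of 7 worlds, so 4/7.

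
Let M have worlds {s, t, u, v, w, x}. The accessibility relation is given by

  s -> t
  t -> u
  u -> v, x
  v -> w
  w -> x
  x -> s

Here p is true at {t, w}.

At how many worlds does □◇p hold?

1

s: successors {t}; ◇p there: t:F. ✗
t: successors {u}; ◇p there: u:F. ✗
u: successors {v, x}; ◇p there: v:T, x:F. ✗
v: successors {w}; ◇p there: w:F. ✗
w: successors {x}; ◇p there: x:F. ✗
x: successors {s}; ◇p there: s:T. ✓
Satisfying worlds: {x}.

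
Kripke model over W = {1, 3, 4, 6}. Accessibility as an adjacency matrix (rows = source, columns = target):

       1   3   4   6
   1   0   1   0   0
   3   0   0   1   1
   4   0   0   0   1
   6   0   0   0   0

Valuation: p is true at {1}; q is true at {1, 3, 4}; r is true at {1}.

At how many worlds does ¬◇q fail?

1: ◇q is T. ✗
3: ◇q is T. ✗
4: ◇q is F. ✓
6: ◇q is F. ✓
Satisfying worlds: {4, 6}.
So ¬◇q fails at the other 2 worlds.

2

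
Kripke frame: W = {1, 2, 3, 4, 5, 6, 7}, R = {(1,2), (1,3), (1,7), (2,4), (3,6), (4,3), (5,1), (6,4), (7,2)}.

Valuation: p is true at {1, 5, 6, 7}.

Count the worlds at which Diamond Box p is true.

1: successors {2, 3, 7}; Box p there: 2:F, 3:T, 7:F. ✓
2: successors {4}; Box p there: 4:F. ✗
3: successors {6}; Box p there: 6:F. ✗
4: successors {3}; Box p there: 3:T. ✓
5: successors {1}; Box p there: 1:F. ✗
6: successors {4}; Box p there: 4:F. ✗
7: successors {2}; Box p there: 2:F. ✗
Satisfying worlds: {1, 4}.

2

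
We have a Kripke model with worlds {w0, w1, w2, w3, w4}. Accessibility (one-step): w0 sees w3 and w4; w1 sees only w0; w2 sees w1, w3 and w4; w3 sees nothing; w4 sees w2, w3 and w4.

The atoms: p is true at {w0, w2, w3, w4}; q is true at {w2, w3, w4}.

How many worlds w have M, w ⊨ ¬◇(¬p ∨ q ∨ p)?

1

w0: ◇(¬p ∨ q ∨ p) is T. ✗
w1: ◇(¬p ∨ q ∨ p) is T. ✗
w2: ◇(¬p ∨ q ∨ p) is T. ✗
w3: ◇(¬p ∨ q ∨ p) is F. ✓
w4: ◇(¬p ∨ q ∨ p) is T. ✗
Satisfying worlds: {w3}.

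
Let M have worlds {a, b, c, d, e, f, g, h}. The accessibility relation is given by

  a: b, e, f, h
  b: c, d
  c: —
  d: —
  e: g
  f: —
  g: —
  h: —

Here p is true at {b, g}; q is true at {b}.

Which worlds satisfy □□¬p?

a: successors {b, e, f, h}; □¬p there: b:T, e:F, f:T, h:T. ✗
b: successors {c, d}; □¬p there: c:T, d:T. ✓
c: no successors, so □□¬p holds vacuously. ✓
d: no successors, so □□¬p holds vacuously. ✓
e: successors {g}; □¬p there: g:T. ✓
f: no successors, so □□¬p holds vacuously. ✓
g: no successors, so □□¬p holds vacuously. ✓
h: no successors, so □□¬p holds vacuously. ✓

{b, c, d, e, f, g, h}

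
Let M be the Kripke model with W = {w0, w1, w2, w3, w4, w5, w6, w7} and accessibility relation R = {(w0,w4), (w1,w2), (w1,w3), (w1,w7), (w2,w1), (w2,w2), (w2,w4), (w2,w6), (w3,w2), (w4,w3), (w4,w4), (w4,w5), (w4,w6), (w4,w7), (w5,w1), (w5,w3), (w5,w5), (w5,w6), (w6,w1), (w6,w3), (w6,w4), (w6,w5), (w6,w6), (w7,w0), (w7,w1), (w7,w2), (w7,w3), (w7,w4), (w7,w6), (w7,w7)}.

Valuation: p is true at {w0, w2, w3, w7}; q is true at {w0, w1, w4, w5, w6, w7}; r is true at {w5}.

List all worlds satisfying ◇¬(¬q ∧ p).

{w0, w1, w2, w4, w5, w6, w7}

w0: successors {w4}; ¬(¬q ∧ p) there: w4:T. ✓
w1: successors {w2, w3, w7}; ¬(¬q ∧ p) there: w2:F, w3:F, w7:T. ✓
w2: successors {w1, w2, w4, w6}; ¬(¬q ∧ p) there: w1:T, w2:F, w4:T, w6:T. ✓
w3: successors {w2}; ¬(¬q ∧ p) there: w2:F. ✗
w4: successors {w3, w4, w5, w6, w7}; ¬(¬q ∧ p) there: w3:F, w4:T, w5:T, w6:T, w7:T. ✓
w5: successors {w1, w3, w5, w6}; ¬(¬q ∧ p) there: w1:T, w3:F, w5:T, w6:T. ✓
w6: successors {w1, w3, w4, w5, w6}; ¬(¬q ∧ p) there: w1:T, w3:F, w4:T, w5:T, w6:T. ✓
w7: successors {w0, w1, w2, w3, w4, w6, w7}; ¬(¬q ∧ p) there: w0:T, w1:T, w2:F, w3:F, w4:T, w6:T, w7:T. ✓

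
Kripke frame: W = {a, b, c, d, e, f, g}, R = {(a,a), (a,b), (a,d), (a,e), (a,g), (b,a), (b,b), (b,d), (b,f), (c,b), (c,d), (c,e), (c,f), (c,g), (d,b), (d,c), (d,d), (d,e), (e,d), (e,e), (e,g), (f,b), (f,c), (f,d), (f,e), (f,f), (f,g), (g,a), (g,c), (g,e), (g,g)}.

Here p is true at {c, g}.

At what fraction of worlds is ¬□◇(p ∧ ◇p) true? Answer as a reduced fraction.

a: □◇(p ∧ ◇p) is F. ✓
b: □◇(p ∧ ◇p) is F. ✓
c: □◇(p ∧ ◇p) is F. ✓
d: □◇(p ∧ ◇p) is F. ✓
e: □◇(p ∧ ◇p) is T. ✗
f: □◇(p ∧ ◇p) is F. ✓
g: □◇(p ∧ ◇p) is T. ✗
That's 5 of 7 worlds, so 5/7.

5/7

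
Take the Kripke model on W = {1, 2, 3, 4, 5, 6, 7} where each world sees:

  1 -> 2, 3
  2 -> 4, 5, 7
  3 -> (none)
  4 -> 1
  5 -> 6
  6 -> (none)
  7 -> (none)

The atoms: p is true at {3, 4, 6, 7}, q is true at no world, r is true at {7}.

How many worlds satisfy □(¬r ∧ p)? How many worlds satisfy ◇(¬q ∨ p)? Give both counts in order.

For □(¬r ∧ p):
1: successors {2, 3}; ¬r ∧ p there: 2:F, 3:T. ✗
2: successors {4, 5, 7}; ¬r ∧ p there: 4:T, 5:F, 7:F. ✗
3: no successors, so □(¬r ∧ p) holds vacuously. ✓
4: successors {1}; ¬r ∧ p there: 1:F. ✗
5: successors {6}; ¬r ∧ p there: 6:T. ✓
6: no successors, so □(¬r ∧ p) holds vacuously. ✓
7: no successors, so □(¬r ∧ p) holds vacuously. ✓
— 4 worlds.
For ◇(¬q ∨ p):
1: successors {2, 3}; ¬q ∨ p there: 2:T, 3:T. ✓
2: successors {4, 5, 7}; ¬q ∨ p there: 4:T, 5:T, 7:T. ✓
3: no successors, so ◇(¬q ∨ p) fails. ✗
4: successors {1}; ¬q ∨ p there: 1:T. ✓
5: successors {6}; ¬q ∨ p there: 6:T. ✓
6: no successors, so ◇(¬q ∨ p) fails. ✗
7: no successors, so ◇(¬q ∨ p) fails. ✗
— 4 worlds.

4 and 4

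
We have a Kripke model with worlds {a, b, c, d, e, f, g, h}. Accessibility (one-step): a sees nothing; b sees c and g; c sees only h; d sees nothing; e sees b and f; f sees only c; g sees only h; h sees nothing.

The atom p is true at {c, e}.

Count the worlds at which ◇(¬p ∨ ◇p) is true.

4

a: no successors, so ◇(¬p ∨ ◇p) fails. ✗
b: successors {c, g}; ¬p ∨ ◇p there: c:F, g:T. ✓
c: successors {h}; ¬p ∨ ◇p there: h:T. ✓
d: no successors, so ◇(¬p ∨ ◇p) fails. ✗
e: successors {b, f}; ¬p ∨ ◇p there: b:T, f:T. ✓
f: successors {c}; ¬p ∨ ◇p there: c:F. ✗
g: successors {h}; ¬p ∨ ◇p there: h:T. ✓
h: no successors, so ◇(¬p ∨ ◇p) fails. ✗
Satisfying worlds: {b, c, e, g}.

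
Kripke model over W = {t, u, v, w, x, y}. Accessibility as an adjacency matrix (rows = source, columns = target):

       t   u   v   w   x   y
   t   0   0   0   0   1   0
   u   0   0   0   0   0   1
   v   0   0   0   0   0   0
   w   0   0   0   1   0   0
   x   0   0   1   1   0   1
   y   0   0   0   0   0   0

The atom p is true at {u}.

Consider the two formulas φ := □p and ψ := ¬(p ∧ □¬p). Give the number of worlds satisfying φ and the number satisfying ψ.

For □p:
t: successors {x}; p there: x:F. ✗
u: successors {y}; p there: y:F. ✗
v: no successors, so □p holds vacuously. ✓
w: successors {w}; p there: w:F. ✗
x: successors {v, w, y}; p there: v:F, w:F, y:F. ✗
y: no successors, so □p holds vacuously. ✓
— 2 worlds.
For ¬(p ∧ □¬p):
t: p ∧ □¬p is F. ✓
u: p ∧ □¬p is T. ✗
v: p ∧ □¬p is F. ✓
w: p ∧ □¬p is F. ✓
x: p ∧ □¬p is F. ✓
y: p ∧ □¬p is F. ✓
— 5 worlds.

2 and 5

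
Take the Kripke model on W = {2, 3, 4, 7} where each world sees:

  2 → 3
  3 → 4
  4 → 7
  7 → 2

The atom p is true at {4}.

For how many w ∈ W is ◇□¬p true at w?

3

2: successors {3}; □¬p there: 3:F. ✗
3: successors {4}; □¬p there: 4:T. ✓
4: successors {7}; □¬p there: 7:T. ✓
7: successors {2}; □¬p there: 2:T. ✓
Satisfying worlds: {3, 4, 7}.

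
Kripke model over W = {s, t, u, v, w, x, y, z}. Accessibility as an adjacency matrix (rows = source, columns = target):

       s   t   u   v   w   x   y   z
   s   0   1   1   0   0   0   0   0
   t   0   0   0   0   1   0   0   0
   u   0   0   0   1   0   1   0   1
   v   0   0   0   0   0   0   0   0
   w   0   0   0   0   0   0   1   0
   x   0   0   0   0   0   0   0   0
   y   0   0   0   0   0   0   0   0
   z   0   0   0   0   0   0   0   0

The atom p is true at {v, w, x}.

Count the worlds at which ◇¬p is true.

3

s: successors {t, u}; ¬p there: t:T, u:T. ✓
t: successors {w}; ¬p there: w:F. ✗
u: successors {v, x, z}; ¬p there: v:F, x:F, z:T. ✓
v: no successors, so ◇¬p fails. ✗
w: successors {y}; ¬p there: y:T. ✓
x: no successors, so ◇¬p fails. ✗
y: no successors, so ◇¬p fails. ✗
z: no successors, so ◇¬p fails. ✗
Satisfying worlds: {s, u, w}.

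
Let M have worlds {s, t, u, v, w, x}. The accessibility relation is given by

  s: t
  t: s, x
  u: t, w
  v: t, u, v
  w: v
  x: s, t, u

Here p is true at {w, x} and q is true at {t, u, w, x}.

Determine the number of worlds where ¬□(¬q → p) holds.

4

s: □(¬q → p) is T. ✗
t: □(¬q → p) is F. ✓
u: □(¬q → p) is T. ✗
v: □(¬q → p) is F. ✓
w: □(¬q → p) is F. ✓
x: □(¬q → p) is F. ✓
Satisfying worlds: {t, v, w, x}.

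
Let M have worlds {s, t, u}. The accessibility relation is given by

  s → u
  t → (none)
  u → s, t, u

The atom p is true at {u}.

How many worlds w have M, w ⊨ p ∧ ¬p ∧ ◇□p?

s: p is F, ¬p ∧ ◇□p is F. ✗
t: p is F, ¬p ∧ ◇□p is F. ✗
u: p is T, ¬p ∧ ◇□p is F. ✗
Satisfying worlds: ∅.

0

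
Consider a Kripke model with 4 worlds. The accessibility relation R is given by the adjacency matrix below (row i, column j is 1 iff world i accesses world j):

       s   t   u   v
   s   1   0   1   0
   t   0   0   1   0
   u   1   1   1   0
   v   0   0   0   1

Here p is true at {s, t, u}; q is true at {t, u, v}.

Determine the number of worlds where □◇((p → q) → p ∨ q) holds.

s: successors {s, u}; ◇((p → q) → p ∨ q) there: s:T, u:T. ✓
t: successors {u}; ◇((p → q) → p ∨ q) there: u:T. ✓
u: successors {s, t, u}; ◇((p → q) → p ∨ q) there: s:T, t:T, u:T. ✓
v: successors {v}; ◇((p → q) → p ∨ q) there: v:T. ✓
Satisfying worlds: {s, t, u, v}.

4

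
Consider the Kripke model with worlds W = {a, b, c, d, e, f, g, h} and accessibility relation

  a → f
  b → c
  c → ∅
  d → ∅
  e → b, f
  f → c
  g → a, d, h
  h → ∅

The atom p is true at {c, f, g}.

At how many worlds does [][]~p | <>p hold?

a: [][]~p is F, <>p is T. ✓
b: [][]~p is T, <>p is T. ✓
c: [][]~p is T, <>p is F. ✓
d: [][]~p is T, <>p is F. ✓
e: [][]~p is F, <>p is T. ✓
f: [][]~p is T, <>p is T. ✓
g: [][]~p is F, <>p is F. ✗
h: [][]~p is T, <>p is F. ✓
Satisfying worlds: {a, b, c, d, e, f, h}.

7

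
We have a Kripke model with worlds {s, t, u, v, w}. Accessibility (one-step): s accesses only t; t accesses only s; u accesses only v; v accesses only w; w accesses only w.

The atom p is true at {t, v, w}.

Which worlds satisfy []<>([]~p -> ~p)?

{s, u, v, w}

s: successors {t}; <>([]~p -> ~p) there: t:T. ✓
t: successors {s}; <>([]~p -> ~p) there: s:F. ✗
u: successors {v}; <>([]~p -> ~p) there: v:T. ✓
v: successors {w}; <>([]~p -> ~p) there: w:T. ✓
w: successors {w}; <>([]~p -> ~p) there: w:T. ✓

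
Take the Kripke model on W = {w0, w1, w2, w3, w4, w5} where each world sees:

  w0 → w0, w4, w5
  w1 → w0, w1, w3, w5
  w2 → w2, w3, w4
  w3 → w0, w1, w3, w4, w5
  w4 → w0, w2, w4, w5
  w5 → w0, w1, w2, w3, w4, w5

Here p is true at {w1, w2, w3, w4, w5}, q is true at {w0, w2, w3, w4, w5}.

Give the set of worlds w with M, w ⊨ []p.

{w2}

w0: successors {w0, w4, w5}; p there: w0:F, w4:T, w5:T. ✗
w1: successors {w0, w1, w3, w5}; p there: w0:F, w1:T, w3:T, w5:T. ✗
w2: successors {w2, w3, w4}; p there: w2:T, w3:T, w4:T. ✓
w3: successors {w0, w1, w3, w4, w5}; p there: w0:F, w1:T, w3:T, w4:T, w5:T. ✗
w4: successors {w0, w2, w4, w5}; p there: w0:F, w2:T, w4:T, w5:T. ✗
w5: successors {w0, w1, w2, w3, w4, w5}; p there: w0:F, w1:T, w2:T, w3:T, w4:T, w5:T. ✗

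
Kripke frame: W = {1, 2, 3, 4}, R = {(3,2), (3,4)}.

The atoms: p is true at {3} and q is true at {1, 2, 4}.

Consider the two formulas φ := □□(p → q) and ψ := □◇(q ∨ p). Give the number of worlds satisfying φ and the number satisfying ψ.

For □□(p → q):
1: no successors, so □□(p → q) holds vacuously. ✓
2: no successors, so □□(p → q) holds vacuously. ✓
3: successors {2, 4}; □(p → q) there: 2:T, 4:T. ✓
4: no successors, so □□(p → q) holds vacuously. ✓
— 4 worlds.
For □◇(q ∨ p):
1: no successors, so □◇(q ∨ p) holds vacuously. ✓
2: no successors, so □◇(q ∨ p) holds vacuously. ✓
3: successors {2, 4}; ◇(q ∨ p) there: 2:F, 4:F. ✗
4: no successors, so □◇(q ∨ p) holds vacuously. ✓
— 3 worlds.

4 and 3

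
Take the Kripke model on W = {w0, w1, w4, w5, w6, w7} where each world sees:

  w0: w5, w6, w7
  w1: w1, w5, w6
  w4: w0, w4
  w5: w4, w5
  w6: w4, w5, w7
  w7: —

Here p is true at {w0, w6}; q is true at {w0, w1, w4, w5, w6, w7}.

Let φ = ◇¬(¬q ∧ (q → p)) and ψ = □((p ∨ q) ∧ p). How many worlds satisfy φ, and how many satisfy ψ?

5 and 1

For ◇¬(¬q ∧ (q → p)):
w0: successors {w5, w6, w7}; ¬(¬q ∧ (q → p)) there: w5:T, w6:T, w7:T. ✓
w1: successors {w1, w5, w6}; ¬(¬q ∧ (q → p)) there: w1:T, w5:T, w6:T. ✓
w4: successors {w0, w4}; ¬(¬q ∧ (q → p)) there: w0:T, w4:T. ✓
w5: successors {w4, w5}; ¬(¬q ∧ (q → p)) there: w4:T, w5:T. ✓
w6: successors {w4, w5, w7}; ¬(¬q ∧ (q → p)) there: w4:T, w5:T, w7:T. ✓
w7: no successors, so ◇¬(¬q ∧ (q → p)) fails. ✗
— 5 worlds.
For □((p ∨ q) ∧ p):
w0: successors {w5, w6, w7}; (p ∨ q) ∧ p there: w5:F, w6:T, w7:F. ✗
w1: successors {w1, w5, w6}; (p ∨ q) ∧ p there: w1:F, w5:F, w6:T. ✗
w4: successors {w0, w4}; (p ∨ q) ∧ p there: w0:T, w4:F. ✗
w5: successors {w4, w5}; (p ∨ q) ∧ p there: w4:F, w5:F. ✗
w6: successors {w4, w5, w7}; (p ∨ q) ∧ p there: w4:F, w5:F, w7:F. ✗
w7: no successors, so □((p ∨ q) ∧ p) holds vacuously. ✓
— 1 world.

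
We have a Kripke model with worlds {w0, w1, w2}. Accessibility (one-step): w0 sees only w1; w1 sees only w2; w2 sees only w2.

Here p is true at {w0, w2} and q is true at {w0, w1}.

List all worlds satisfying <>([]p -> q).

w0: successors {w1}; []p -> q there: w1:T. ✓
w1: successors {w2}; []p -> q there: w2:F. ✗
w2: successors {w2}; []p -> q there: w2:F. ✗

{w0}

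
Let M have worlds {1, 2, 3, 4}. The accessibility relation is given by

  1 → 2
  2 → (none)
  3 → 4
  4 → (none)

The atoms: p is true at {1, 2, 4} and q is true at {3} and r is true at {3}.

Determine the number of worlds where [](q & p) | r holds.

3

1: [](q & p) is F, r is F. ✗
2: [](q & p) is T, r is F. ✓
3: [](q & p) is F, r is T. ✓
4: [](q & p) is T, r is F. ✓
Satisfying worlds: {2, 3, 4}.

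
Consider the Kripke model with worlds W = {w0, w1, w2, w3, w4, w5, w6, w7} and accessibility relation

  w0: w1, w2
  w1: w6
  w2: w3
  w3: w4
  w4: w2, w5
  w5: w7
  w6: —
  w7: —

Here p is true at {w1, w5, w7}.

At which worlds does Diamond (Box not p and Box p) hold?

w0: successors {w1, w2}; Box not p and Box p there: w1:F, w2:F. ✗
w1: successors {w6}; Box not p and Box p there: w6:T. ✓
w2: successors {w3}; Box not p and Box p there: w3:F. ✗
w3: successors {w4}; Box not p and Box p there: w4:F. ✗
w4: successors {w2, w5}; Box not p and Box p there: w2:F, w5:F. ✗
w5: successors {w7}; Box not p and Box p there: w7:T. ✓
w6: no successors, so Diamond (Box not p and Box p) fails. ✗
w7: no successors, so Diamond (Box not p and Box p) fails. ✗

{w1, w5}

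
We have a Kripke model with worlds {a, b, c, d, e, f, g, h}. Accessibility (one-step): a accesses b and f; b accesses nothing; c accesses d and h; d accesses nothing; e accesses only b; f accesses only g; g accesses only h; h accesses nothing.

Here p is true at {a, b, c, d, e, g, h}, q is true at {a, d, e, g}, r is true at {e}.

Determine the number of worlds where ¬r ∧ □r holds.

3

a: ¬r is T, □r is F. ✗
b: ¬r is T, □r is T. ✓
c: ¬r is T, □r is F. ✗
d: ¬r is T, □r is T. ✓
e: ¬r is F, □r is F. ✗
f: ¬r is T, □r is F. ✗
g: ¬r is T, □r is F. ✗
h: ¬r is T, □r is T. ✓
Satisfying worlds: {b, d, h}.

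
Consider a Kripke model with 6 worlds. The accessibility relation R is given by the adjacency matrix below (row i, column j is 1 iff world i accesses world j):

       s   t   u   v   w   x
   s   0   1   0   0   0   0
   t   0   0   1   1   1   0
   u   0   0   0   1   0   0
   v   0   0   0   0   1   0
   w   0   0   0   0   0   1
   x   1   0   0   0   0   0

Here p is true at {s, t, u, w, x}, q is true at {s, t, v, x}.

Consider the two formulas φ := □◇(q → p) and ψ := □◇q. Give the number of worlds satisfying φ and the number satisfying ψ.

5 and 4

For □◇(q → p):
s: successors {t}; ◇(q → p) there: t:T. ✓
t: successors {u, v, w}; ◇(q → p) there: u:F, v:T, w:T. ✗
u: successors {v}; ◇(q → p) there: v:T. ✓
v: successors {w}; ◇(q → p) there: w:T. ✓
w: successors {x}; ◇(q → p) there: x:T. ✓
x: successors {s}; ◇(q → p) there: s:T. ✓
— 5 worlds.
For □◇q:
s: successors {t}; ◇q there: t:T. ✓
t: successors {u, v, w}; ◇q there: u:T, v:F, w:T. ✗
u: successors {v}; ◇q there: v:F. ✗
v: successors {w}; ◇q there: w:T. ✓
w: successors {x}; ◇q there: x:T. ✓
x: successors {s}; ◇q there: s:T. ✓
— 4 worlds.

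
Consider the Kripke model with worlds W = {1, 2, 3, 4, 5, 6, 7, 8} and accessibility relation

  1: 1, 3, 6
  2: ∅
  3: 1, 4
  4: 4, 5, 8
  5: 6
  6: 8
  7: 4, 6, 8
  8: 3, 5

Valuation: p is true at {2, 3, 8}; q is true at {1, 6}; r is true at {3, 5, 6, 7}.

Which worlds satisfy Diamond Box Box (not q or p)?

{1, 4, 5, 7, 8}

1: successors {1, 3, 6}; Box Box (not q or p) there: 1:F, 3:F, 6:T. ✓
2: no successors, so Diamond Box Box (not q or p) fails. ✗
3: successors {1, 4}; Box Box (not q or p) there: 1:F, 4:F. ✗
4: successors {4, 5, 8}; Box Box (not q or p) there: 4:F, 5:T, 8:F. ✓
5: successors {6}; Box Box (not q or p) there: 6:T. ✓
6: successors {8}; Box Box (not q or p) there: 8:F. ✗
7: successors {4, 6, 8}; Box Box (not q or p) there: 4:F, 6:T, 8:F. ✓
8: successors {3, 5}; Box Box (not q or p) there: 3:F, 5:T. ✓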